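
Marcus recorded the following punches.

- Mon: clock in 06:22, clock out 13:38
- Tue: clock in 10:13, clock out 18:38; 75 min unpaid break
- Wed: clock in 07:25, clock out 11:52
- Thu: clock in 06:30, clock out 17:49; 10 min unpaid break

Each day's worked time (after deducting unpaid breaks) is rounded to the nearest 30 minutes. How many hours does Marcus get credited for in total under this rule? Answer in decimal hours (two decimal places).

Mon: 06:22–13:38 = 7 h 16 min → rounds to 7 h 30 min
Tue: 10:13–18:38 = 8 h 25 min − 75 min = 7 h 10 min → rounds to 7 h 0 min
Wed: 07:25–11:52 = 4 h 27 min → rounds to 4 h 30 min
Thu: 06:30–17:49 = 11 h 19 min − 10 min = 11 h 9 min → rounds to 11 h 0 min
Total credited: 30 h 0 min.

30.00 hours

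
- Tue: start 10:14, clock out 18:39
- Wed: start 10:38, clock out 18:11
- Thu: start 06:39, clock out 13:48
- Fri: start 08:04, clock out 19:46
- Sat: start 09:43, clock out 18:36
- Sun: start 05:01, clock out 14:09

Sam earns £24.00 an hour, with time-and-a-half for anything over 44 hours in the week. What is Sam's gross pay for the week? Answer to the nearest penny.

Tue: 10:14–18:39 = 8 h 25 min
Wed: 10:38–18:11 = 7 h 33 min
Thu: 06:39–13:48 = 7 h 9 min
Fri: 08:04–19:46 = 11 h 42 min
Sat: 09:43–18:36 = 8 h 53 min
Sun: 05:01–14:09 = 9 h 8 min
Total worked: 52 h 50 min = 3170 min.
Regular 44 h 0 min = 2640 min at £24.00/h; overtime 8 h 50 min = 530 min at £36.00/h.
Pay = (2640 × £24.00 + 530 × £36.00) ÷ 60 = £1374.00.

£1374.00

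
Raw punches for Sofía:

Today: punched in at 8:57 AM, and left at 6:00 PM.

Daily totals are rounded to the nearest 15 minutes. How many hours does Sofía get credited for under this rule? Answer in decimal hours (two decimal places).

9.00 hours

Today: 8:57 AM–6:00 PM = 9 h 3 min → rounds to 9 h 0 min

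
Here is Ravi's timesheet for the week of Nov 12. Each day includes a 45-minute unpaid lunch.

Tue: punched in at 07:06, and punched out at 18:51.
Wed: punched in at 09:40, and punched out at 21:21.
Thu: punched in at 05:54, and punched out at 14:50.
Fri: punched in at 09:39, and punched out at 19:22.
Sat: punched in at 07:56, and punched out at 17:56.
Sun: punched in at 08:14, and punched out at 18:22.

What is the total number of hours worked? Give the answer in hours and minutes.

Tue: 07:06–18:51 = 11 h 45 min; less 45 min break → 11 h 0 min
Wed: 09:40–21:21 = 11 h 41 min; less 45 min break → 10 h 56 min
Thu: 05:54–14:50 = 8 h 56 min; less 45 min break → 8 h 11 min
Fri: 09:39–19:22 = 9 h 43 min; less 45 min break → 8 h 58 min
Sat: 07:56–17:56 = 10 h 0 min; less 45 min break → 9 h 15 min
Sun: 08:14–18:22 = 10 h 8 min; less 45 min break → 9 h 23 min
Total: 11 h 0 min + 10 h 56 min + 8 h 11 min + 8 h 58 min + 9 h 15 min + 9 h 23 min = 57 h 43 min.

57 h 43 min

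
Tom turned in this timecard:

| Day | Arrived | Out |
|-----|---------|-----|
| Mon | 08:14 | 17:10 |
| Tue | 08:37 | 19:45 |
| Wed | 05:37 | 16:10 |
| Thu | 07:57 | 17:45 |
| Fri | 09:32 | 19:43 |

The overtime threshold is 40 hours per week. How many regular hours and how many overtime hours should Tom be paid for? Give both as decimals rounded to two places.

Regular 40.00 hours, overtime 10.60 hours

Mon: 08:14–17:10 = 8 h 56 min
Tue: 08:37–19:45 = 11 h 8 min
Wed: 05:37–16:10 = 10 h 33 min
Thu: 07:57–17:45 = 9 h 48 min
Fri: 09:32–19:43 = 10 h 11 min
Total worked: 50 h 36 min = 50.60 h.
Threshold 40 h → overtime 10 h 36 min, regular 40 h 0 min.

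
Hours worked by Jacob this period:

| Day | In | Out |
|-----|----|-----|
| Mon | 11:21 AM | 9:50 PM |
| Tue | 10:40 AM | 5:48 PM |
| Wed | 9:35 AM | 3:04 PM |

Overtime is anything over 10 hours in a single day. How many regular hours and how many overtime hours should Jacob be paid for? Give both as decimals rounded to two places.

Regular 22.62 hours, overtime 0.48 hours

Mon: 11:21 AM–9:50 PM = 10 h 29 min
Tue: 10:40 AM–5:48 PM = 7 h 8 min
Wed: 9:35 AM–3:04 PM = 5 h 29 min
Mon reg 10 h 0 min / OT 0 h 29 min; Tue reg 7 h 8 min / OT 0 h 0 min; Wed reg 5 h 29 min / OT 0 h 0 min.
Totals: regular 22 h 37 min, overtime 0 h 29 min.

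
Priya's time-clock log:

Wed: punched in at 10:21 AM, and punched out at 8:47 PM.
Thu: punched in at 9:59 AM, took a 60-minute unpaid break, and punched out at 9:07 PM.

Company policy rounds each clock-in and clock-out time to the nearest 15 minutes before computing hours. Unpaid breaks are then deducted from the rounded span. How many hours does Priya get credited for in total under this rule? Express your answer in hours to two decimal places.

Wed: in 10:21 AM→10:15 AM, out 8:47 PM→8:45 PM; 10 h 30 min
Thu: in 9:59 AM→10:00 AM, out 9:07 PM→9:00 PM; 11 h 0 min − 60 min = 10 h 0 min
Total credited: 20 h 30 min.

20.50 hours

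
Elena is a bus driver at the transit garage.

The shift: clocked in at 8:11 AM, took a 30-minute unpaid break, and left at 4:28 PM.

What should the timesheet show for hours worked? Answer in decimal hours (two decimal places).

7.78 hours

The shift: 8:11 AM–4:28 PM = 8 h 17 min; less 30 min break → 7 h 47 min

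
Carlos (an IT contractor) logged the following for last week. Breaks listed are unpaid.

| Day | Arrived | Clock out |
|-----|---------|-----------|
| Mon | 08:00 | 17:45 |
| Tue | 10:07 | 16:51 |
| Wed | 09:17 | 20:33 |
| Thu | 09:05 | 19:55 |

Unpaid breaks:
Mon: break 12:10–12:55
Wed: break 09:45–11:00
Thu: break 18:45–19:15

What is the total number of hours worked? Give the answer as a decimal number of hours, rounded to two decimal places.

Mon: 08:00–17:45 = 9 h 45 min; less 45 min break → 9 h 0 min
Tue: 10:07–16:51 = 6 h 44 min
Wed: 09:17–20:33 = 11 h 16 min; less 75 min break → 10 h 1 min
Thu: 09:05–19:55 = 10 h 50 min; less 30 min break → 10 h 20 min
Total: 9 h 0 min + 6 h 44 min + 10 h 1 min + 10 h 20 min = 36 h 5 min.

36.08 hours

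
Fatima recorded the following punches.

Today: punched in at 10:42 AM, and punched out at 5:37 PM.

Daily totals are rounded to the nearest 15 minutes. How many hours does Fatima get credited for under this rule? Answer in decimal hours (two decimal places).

Today: 10:42 AM–5:37 PM = 6 h 55 min → rounds to 7 h 0 min

7.00 hours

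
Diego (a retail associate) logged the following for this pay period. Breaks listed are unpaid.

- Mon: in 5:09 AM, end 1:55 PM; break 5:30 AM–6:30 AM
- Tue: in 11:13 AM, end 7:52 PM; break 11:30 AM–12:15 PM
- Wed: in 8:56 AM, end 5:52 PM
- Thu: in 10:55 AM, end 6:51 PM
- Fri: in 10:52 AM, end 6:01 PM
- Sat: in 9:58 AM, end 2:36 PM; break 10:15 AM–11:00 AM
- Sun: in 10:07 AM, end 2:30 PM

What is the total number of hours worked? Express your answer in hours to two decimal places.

Mon: 5:09 AM–1:55 PM = 8 h 46 min; less 60 min break → 7 h 46 min
Tue: 11:13 AM–7:52 PM = 8 h 39 min; less 45 min break → 7 h 54 min
Wed: 8:56 AM–5:52 PM = 8 h 56 min
Thu: 10:55 AM–6:51 PM = 7 h 56 min
Fri: 10:52 AM–6:01 PM = 7 h 9 min
Sat: 9:58 AM–2:36 PM = 4 h 38 min; less 45 min break → 3 h 53 min
Sun: 10:07 AM–2:30 PM = 4 h 23 min
Total: 7 h 46 min + 7 h 54 min + 8 h 56 min + 7 h 56 min + 7 h 9 min + 3 h 53 min + 4 h 23 min = 47 h 57 min.

47.95 hours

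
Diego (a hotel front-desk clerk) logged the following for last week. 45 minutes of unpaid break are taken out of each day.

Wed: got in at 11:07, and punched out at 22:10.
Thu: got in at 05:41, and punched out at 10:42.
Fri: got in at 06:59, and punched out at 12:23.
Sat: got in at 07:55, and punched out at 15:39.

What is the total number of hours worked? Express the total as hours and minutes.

Wed: 11:07–22:10 = 11 h 3 min; less 45 min break → 10 h 18 min
Thu: 05:41–10:42 = 5 h 1 min; less 45 min break → 4 h 16 min
Fri: 06:59–12:23 = 5 h 24 min; less 45 min break → 4 h 39 min
Sat: 07:55–15:39 = 7 h 44 min; less 45 min break → 6 h 59 min
Total: 10 h 18 min + 4 h 16 min + 4 h 39 min + 6 h 59 min = 26 h 12 min.

26 h 12 min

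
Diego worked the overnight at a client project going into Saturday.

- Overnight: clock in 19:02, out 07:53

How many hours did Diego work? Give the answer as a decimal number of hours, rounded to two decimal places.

Overnight: 19:02 → midnight = 4 h 58 min; midnight → 07:53 = 7 h 53 min; span 12 h 51 min

12.85 hours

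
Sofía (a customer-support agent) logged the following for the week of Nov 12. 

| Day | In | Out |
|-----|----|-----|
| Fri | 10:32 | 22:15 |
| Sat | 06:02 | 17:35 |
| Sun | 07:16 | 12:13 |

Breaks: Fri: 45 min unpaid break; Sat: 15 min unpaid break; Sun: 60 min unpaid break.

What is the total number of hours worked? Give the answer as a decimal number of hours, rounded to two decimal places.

26.22 hours

Fri: 10:32–22:15 = 11 h 43 min; less 45 min break → 10 h 58 min
Sat: 06:02–17:35 = 11 h 33 min; less 15 min break → 11 h 18 min
Sun: 07:16–12:13 = 4 h 57 min; less 60 min break → 3 h 57 min
Total: 10 h 58 min + 11 h 18 min + 3 h 57 min = 26 h 13 min.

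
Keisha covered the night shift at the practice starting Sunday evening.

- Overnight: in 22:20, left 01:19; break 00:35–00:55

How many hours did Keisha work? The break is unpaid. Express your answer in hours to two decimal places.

Overnight: 22:20 → midnight = 1 h 40 min; midnight → 01:19 = 1 h 19 min; span 2 h 59 min; less 20 min break → 2 h 39 min

2.65 hours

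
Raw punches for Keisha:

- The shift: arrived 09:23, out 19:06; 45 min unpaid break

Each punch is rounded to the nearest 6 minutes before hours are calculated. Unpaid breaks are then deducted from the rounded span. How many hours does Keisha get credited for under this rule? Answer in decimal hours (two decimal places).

The shift: in 09:23→09:24, out 19:06→19:06; 9 h 42 min − 45 min = 8 h 57 min

8.95 hours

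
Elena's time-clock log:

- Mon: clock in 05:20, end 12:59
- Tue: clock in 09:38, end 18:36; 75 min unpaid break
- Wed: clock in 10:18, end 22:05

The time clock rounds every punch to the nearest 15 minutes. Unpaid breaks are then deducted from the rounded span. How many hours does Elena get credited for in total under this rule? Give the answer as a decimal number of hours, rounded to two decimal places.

27.00 hours

Mon: in 05:20→05:15, out 12:59→13:00; 7 h 45 min
Tue: in 09:38→09:45, out 18:36→18:30; 8 h 45 min − 75 min = 7 h 30 min
Wed: in 10:18→10:15, out 22:05→22:00; 11 h 45 min
Total credited: 27 h 0 min.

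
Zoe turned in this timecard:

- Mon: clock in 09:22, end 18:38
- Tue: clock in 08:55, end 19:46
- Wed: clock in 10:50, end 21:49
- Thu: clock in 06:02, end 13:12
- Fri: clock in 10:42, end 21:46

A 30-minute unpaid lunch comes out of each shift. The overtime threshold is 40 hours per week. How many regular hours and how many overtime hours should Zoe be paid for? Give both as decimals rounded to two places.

Mon: 09:22–18:38 = 9 h 16 min; less 30 min break → 8 h 46 min
Tue: 08:55–19:46 = 10 h 51 min; less 30 min break → 10 h 21 min
Wed: 10:50–21:49 = 10 h 59 min; less 30 min break → 10 h 29 min
Thu: 06:02–13:12 = 7 h 10 min; less 30 min break → 6 h 40 min
Fri: 10:42–21:46 = 11 h 4 min; less 30 min break → 10 h 34 min
Total worked: 46 h 50 min = 46.83 h.
Threshold 40 h → overtime 6 h 50 min, regular 40 h 0 min.

Regular 40.00 hours, overtime 6.83 hours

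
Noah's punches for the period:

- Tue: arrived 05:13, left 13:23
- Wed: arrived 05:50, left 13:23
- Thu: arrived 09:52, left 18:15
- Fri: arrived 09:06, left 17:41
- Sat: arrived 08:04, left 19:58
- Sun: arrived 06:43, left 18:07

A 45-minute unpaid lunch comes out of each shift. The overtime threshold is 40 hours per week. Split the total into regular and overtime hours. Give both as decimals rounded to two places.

Tue: 05:13–13:23 = 8 h 10 min; less 45 min break → 7 h 25 min
Wed: 05:50–13:23 = 7 h 33 min; less 45 min break → 6 h 48 min
Thu: 09:52–18:15 = 8 h 23 min; less 45 min break → 7 h 38 min
Fri: 09:06–17:41 = 8 h 35 min; less 45 min break → 7 h 50 min
Sat: 08:04–19:58 = 11 h 54 min; less 45 min break → 11 h 9 min
Sun: 06:43–18:07 = 11 h 24 min; less 45 min break → 10 h 39 min
Total worked: 51 h 29 min = 51.48 h.
Threshold 40 h → overtime 11 h 29 min, regular 40 h 0 min.

Regular 40.00 hours, overtime 11.48 hours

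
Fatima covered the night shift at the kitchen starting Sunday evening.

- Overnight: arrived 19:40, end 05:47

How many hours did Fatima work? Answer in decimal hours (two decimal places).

10.12 hours

Overnight: 19:40 → midnight = 4 h 20 min; midnight → 05:47 = 5 h 47 min; span 10 h 7 min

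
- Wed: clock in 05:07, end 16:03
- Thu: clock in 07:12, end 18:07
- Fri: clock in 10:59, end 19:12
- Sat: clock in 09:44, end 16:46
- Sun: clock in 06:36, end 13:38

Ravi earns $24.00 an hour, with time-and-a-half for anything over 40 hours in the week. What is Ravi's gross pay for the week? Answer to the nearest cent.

$1108.80

Wed: 05:07–16:03 = 10 h 56 min
Thu: 07:12–18:07 = 10 h 55 min
Fri: 10:59–19:12 = 8 h 13 min
Sat: 09:44–16:46 = 7 h 2 min
Sun: 06:36–13:38 = 7 h 2 min
Total worked: 44 h 8 min = 2648 min.
Regular 40 h 0 min = 2400 min at $24.00/h; overtime 4 h 8 min = 248 min at $36.00/h.
Pay = (2400 × $24.00 + 248 × $36.00) ÷ 60 = $1108.80.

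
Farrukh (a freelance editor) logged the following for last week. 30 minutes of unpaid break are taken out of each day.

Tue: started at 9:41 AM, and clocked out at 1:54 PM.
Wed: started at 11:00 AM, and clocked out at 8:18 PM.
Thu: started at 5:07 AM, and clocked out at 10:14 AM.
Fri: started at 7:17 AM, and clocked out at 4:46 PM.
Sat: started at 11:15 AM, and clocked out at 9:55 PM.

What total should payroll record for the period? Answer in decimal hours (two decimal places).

36.28 hours

Tue: 9:41 AM–1:54 PM = 4 h 13 min; less 30 min break → 3 h 43 min
Wed: 11:00 AM–8:18 PM = 9 h 18 min; less 30 min break → 8 h 48 min
Thu: 5:07 AM–10:14 AM = 5 h 7 min; less 30 min break → 4 h 37 min
Fri: 7:17 AM–4:46 PM = 9 h 29 min; less 30 min break → 8 h 59 min
Sat: 11:15 AM–9:55 PM = 10 h 40 min; less 30 min break → 10 h 10 min
Total: 3 h 43 min + 8 h 48 min + 4 h 37 min + 8 h 59 min + 10 h 10 min = 36 h 17 min.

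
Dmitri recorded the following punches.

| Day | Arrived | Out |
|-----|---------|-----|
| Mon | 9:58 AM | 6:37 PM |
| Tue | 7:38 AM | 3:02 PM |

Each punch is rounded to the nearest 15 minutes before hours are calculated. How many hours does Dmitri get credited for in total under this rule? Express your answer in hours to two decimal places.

15.75 hours

Mon: in 9:58 AM→10:00 AM, out 6:37 PM→6:30 PM; 8 h 30 min
Tue: in 7:38 AM→7:45 AM, out 3:02 PM→3:00 PM; 7 h 15 min
Total credited: 15 h 45 min.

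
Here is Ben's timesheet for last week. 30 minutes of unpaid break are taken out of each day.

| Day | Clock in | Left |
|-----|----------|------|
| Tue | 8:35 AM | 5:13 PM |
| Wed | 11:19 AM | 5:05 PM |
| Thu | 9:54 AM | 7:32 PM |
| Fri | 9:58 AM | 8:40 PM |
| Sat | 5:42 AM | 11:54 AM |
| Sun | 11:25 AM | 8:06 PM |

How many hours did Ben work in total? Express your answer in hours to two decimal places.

46.62 hours

Tue: 8:35 AM–5:13 PM = 8 h 38 min; less 30 min break → 8 h 8 min
Wed: 11:19 AM–5:05 PM = 5 h 46 min; less 30 min break → 5 h 16 min
Thu: 9:54 AM–7:32 PM = 9 h 38 min; less 30 min break → 9 h 8 min
Fri: 9:58 AM–8:40 PM = 10 h 42 min; less 30 min break → 10 h 12 min
Sat: 5:42 AM–11:54 AM = 6 h 12 min; less 30 min break → 5 h 42 min
Sun: 11:25 AM–8:06 PM = 8 h 41 min; less 30 min break → 8 h 11 min
Total: 8 h 8 min + 5 h 16 min + 9 h 8 min + 10 h 12 min + 5 h 42 min + 8 h 11 min = 46 h 37 min.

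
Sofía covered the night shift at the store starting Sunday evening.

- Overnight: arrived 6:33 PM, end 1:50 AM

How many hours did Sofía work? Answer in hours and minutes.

Overnight: 6:33 PM → midnight = 5 h 27 min; midnight → 1:50 AM = 1 h 50 min; span 7 h 17 min

7 h 17 min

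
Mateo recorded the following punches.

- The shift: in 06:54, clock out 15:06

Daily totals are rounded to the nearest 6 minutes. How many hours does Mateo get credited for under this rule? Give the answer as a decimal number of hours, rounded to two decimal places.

The shift: 06:54–15:06 = 8 h 12 min → rounds to 8 h 12 min

8.20 hours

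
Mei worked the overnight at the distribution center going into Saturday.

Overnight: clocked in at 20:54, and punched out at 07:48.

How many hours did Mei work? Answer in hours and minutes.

10 h 54 min

Overnight: 20:54 → midnight = 3 h 6 min; midnight → 07:48 = 7 h 48 min; span 10 h 54 min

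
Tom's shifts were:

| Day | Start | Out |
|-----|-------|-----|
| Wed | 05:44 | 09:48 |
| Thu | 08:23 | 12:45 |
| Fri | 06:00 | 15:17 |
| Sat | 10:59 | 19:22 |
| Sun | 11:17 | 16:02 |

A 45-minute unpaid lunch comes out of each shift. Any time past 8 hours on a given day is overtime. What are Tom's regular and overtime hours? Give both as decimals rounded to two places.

Wed: 05:44–09:48 = 4 h 4 min; less 45 min break → 3 h 19 min
Thu: 08:23–12:45 = 4 h 22 min; less 45 min break → 3 h 37 min
Fri: 06:00–15:17 = 9 h 17 min; less 45 min break → 8 h 32 min
Sat: 10:59–19:22 = 8 h 23 min; less 45 min break → 7 h 38 min
Sun: 11:17–16:02 = 4 h 45 min; less 45 min break → 4 h 0 min
Wed reg 3 h 19 min / OT 0 h 0 min; Thu reg 3 h 37 min / OT 0 h 0 min; Fri reg 8 h 0 min / OT 0 h 32 min; Sat reg 7 h 38 min / OT 0 h 0 min; Sun reg 4 h 0 min / OT 0 h 0 min.
Totals: regular 26 h 34 min, overtime 0 h 32 min.

Regular 26.57 hours, overtime 0.53 hours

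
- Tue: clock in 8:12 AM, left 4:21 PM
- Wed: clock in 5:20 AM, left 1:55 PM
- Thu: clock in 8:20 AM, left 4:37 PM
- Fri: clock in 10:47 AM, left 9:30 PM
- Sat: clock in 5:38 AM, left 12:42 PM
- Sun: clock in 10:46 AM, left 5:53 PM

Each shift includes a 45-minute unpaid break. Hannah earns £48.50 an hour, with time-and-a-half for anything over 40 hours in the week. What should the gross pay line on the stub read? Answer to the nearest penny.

Tue: 8:12 AM–4:21 PM = 8 h 9 min; less 45 min break → 7 h 24 min
Wed: 5:20 AM–1:55 PM = 8 h 35 min; less 45 min break → 7 h 50 min
Thu: 8:20 AM–4:37 PM = 8 h 17 min; less 45 min break → 7 h 32 min
Fri: 10:47 AM–9:30 PM = 10 h 43 min; less 45 min break → 9 h 58 min
Sat: 5:38 AM–12:42 PM = 7 h 4 min; less 45 min break → 6 h 19 min
Sun: 10:46 AM–5:53 PM = 7 h 7 min; less 45 min break → 6 h 22 min
Total worked: 45 h 25 min = 2725 min.
Regular 40 h 0 min = 2400 min at £48.50/h; overtime 5 h 25 min = 325 min at £72.75/h.
Pay = (2400 × £48.50 + 325 × £72.75) ÷ 60 = £2334.06.

£2334.06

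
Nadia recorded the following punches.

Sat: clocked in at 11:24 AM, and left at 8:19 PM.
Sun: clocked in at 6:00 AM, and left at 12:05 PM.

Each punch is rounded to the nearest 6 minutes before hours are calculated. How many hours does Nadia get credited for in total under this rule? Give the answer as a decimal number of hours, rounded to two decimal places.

15.00 hours

Sat: in 11:24 AM→11:24 AM, out 8:19 PM→8:18 PM; 8 h 54 min
Sun: in 6:00 AM→6:00 AM, out 12:05 PM→12:06 PM; 6 h 6 min
Total credited: 15 h 0 min.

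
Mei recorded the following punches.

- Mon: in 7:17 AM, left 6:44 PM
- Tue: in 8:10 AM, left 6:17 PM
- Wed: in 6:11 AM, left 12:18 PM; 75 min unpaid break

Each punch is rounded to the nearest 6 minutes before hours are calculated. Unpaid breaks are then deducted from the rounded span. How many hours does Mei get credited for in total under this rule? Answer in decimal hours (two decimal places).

26.35 hours

Mon: in 7:17 AM→7:18 AM, out 6:44 PM→6:42 PM; 11 h 24 min
Tue: in 8:10 AM→8:12 AM, out 6:17 PM→6:18 PM; 10 h 6 min
Wed: in 6:11 AM→6:12 AM, out 12:18 PM→12:18 PM; 6 h 6 min − 75 min = 4 h 51 min
Total credited: 26 h 21 min.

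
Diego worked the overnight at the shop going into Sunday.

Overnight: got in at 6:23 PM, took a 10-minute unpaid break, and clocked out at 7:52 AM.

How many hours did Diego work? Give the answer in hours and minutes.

13 h 19 min

Overnight: 6:23 PM → midnight = 5 h 37 min; midnight → 7:52 AM = 7 h 52 min; span 13 h 29 min; less 10 min break → 13 h 19 min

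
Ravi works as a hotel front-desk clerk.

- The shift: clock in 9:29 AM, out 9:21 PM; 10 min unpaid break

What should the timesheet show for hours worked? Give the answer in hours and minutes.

The shift: 9:29 AM–9:21 PM = 11 h 52 min; less 10 min break → 11 h 42 min

11 h 42 min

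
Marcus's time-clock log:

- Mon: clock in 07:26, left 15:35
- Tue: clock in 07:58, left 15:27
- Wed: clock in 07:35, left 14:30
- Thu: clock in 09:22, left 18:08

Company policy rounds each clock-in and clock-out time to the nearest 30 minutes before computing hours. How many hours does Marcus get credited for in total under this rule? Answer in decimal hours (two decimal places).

Mon: in 07:26→07:30, out 15:35→15:30; 8 h 0 min
Tue: in 07:58→08:00, out 15:27→15:30; 7 h 30 min
Wed: in 07:35→07:30, out 14:30→14:30; 7 h 0 min
Thu: in 09:22→09:30, out 18:08→18:00; 8 h 30 min
Total credited: 31 h 0 min.

31.00 hours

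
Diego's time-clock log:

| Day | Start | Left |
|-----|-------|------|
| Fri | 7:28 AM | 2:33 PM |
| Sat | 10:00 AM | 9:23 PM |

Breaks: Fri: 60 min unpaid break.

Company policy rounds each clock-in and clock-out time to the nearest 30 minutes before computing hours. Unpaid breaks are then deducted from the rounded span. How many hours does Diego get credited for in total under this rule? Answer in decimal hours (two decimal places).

Fri: in 7:28 AM→7:30 AM, out 2:33 PM→2:30 PM; 7 h 0 min − 60 min = 6 h 0 min
Sat: in 10:00 AM→10:00 AM, out 9:23 PM→9:30 PM; 11 h 30 min
Total credited: 17 h 30 min.

17.50 hours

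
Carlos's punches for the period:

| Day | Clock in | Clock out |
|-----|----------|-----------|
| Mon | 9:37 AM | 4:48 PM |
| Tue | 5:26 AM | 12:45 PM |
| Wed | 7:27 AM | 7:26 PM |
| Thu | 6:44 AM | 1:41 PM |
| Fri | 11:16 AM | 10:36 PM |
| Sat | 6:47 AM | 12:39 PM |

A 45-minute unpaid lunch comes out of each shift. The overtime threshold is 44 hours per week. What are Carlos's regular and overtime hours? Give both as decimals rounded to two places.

Mon: 9:37 AM–4:48 PM = 7 h 11 min; less 45 min break → 6 h 26 min
Tue: 5:26 AM–12:45 PM = 7 h 19 min; less 45 min break → 6 h 34 min
Wed: 7:27 AM–7:26 PM = 11 h 59 min; less 45 min break → 11 h 14 min
Thu: 6:44 AM–1:41 PM = 6 h 57 min; less 45 min break → 6 h 12 min
Fri: 11:16 AM–10:36 PM = 11 h 20 min; less 45 min break → 10 h 35 min
Sat: 6:47 AM–12:39 PM = 5 h 52 min; less 45 min break → 5 h 7 min
Total worked: 46 h 8 min = 46.13 h.
Threshold 44 h → overtime 2 h 8 min, regular 44 h 0 min.

Regular 44.00 hours, overtime 2.13 hours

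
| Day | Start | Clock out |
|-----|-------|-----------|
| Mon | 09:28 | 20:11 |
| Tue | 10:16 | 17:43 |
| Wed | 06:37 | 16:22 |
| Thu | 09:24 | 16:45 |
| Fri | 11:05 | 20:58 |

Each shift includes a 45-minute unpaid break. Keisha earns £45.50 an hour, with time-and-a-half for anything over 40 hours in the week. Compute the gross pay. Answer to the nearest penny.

£1915.55

Mon: 09:28–20:11 = 10 h 43 min; less 45 min break → 9 h 58 min
Tue: 10:16–17:43 = 7 h 27 min; less 45 min break → 6 h 42 min
Wed: 06:37–16:22 = 9 h 45 min; less 45 min break → 9 h 0 min
Thu: 09:24–16:45 = 7 h 21 min; less 45 min break → 6 h 36 min
Fri: 11:05–20:58 = 9 h 53 min; less 45 min break → 9 h 8 min
Total worked: 41 h 24 min = 2484 min.
Regular 40 h 0 min = 2400 min at £45.50/h; overtime 1 h 24 min = 84 min at £68.25/h.
Pay = (2400 × £45.50 + 84 × £68.25) ÷ 60 = £1915.55.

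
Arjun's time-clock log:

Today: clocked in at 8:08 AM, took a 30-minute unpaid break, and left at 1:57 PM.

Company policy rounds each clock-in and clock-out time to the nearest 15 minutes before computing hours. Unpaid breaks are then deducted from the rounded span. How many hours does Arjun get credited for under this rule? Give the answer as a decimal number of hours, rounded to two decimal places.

5.25 hours

Today: in 8:08 AM→8:15 AM, out 1:57 PM→2:00 PM; 5 h 45 min − 30 min = 5 h 15 min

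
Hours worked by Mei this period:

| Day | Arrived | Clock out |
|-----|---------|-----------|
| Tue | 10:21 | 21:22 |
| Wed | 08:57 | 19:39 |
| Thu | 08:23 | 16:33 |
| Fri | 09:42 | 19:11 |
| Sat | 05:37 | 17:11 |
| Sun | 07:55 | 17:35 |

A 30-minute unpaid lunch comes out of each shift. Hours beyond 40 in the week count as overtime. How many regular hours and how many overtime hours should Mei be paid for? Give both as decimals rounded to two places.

Regular 40.00 hours, overtime 17.60 hours

Tue: 10:21–21:22 = 11 h 1 min; less 30 min break → 10 h 31 min
Wed: 08:57–19:39 = 10 h 42 min; less 30 min break → 10 h 12 min
Thu: 08:23–16:33 = 8 h 10 min; less 30 min break → 7 h 40 min
Fri: 09:42–19:11 = 9 h 29 min; less 30 min break → 8 h 59 min
Sat: 05:37–17:11 = 11 h 34 min; less 30 min break → 11 h 4 min
Sun: 07:55–17:35 = 9 h 40 min; less 30 min break → 9 h 10 min
Total worked: 57 h 36 min = 57.60 h.
Threshold 40 h → overtime 17 h 36 min, regular 40 h 0 min.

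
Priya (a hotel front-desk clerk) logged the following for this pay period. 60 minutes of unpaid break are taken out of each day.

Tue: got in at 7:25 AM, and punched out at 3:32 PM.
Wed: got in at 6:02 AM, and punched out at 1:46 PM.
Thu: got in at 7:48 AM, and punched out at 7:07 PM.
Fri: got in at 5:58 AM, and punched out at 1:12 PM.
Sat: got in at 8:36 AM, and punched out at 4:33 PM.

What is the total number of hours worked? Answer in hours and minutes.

37 h 21 min

Tue: 7:25 AM–3:32 PM = 8 h 7 min; less 60 min break → 7 h 7 min
Wed: 6:02 AM–1:46 PM = 7 h 44 min; less 60 min break → 6 h 44 min
Thu: 7:48 AM–7:07 PM = 11 h 19 min; less 60 min break → 10 h 19 min
Fri: 5:58 AM–1:12 PM = 7 h 14 min; less 60 min break → 6 h 14 min
Sat: 8:36 AM–4:33 PM = 7 h 57 min; less 60 min break → 6 h 57 min
Total: 7 h 7 min + 6 h 44 min + 10 h 19 min + 6 h 14 min + 6 h 57 min = 37 h 21 min.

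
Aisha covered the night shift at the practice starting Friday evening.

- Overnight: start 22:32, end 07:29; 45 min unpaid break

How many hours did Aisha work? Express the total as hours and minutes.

Overnight: 22:32 → midnight = 1 h 28 min; midnight → 07:29 = 7 h 29 min; span 8 h 57 min; less 45 min break → 8 h 12 min

8 h 12 min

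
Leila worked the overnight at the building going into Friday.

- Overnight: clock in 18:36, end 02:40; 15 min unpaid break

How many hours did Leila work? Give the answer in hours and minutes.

7 h 49 min

Overnight: 18:36 → midnight = 5 h 24 min; midnight → 02:40 = 2 h 40 min; span 8 h 4 min; less 15 min break → 7 h 49 min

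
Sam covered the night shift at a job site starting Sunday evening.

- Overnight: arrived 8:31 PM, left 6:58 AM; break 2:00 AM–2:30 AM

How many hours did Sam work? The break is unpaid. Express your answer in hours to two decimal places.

Overnight: 8:31 PM → midnight = 3 h 29 min; midnight → 6:58 AM = 6 h 58 min; span 10 h 27 min; less 30 min break → 9 h 57 min

9.95 hours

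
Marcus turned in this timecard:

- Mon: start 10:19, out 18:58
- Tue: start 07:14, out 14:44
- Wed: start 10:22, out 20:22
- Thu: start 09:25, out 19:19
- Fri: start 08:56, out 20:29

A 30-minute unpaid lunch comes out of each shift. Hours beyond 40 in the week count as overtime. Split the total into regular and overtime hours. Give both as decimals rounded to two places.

Mon: 10:19–18:58 = 8 h 39 min; less 30 min break → 8 h 9 min
Tue: 07:14–14:44 = 7 h 30 min; less 30 min break → 7 h 0 min
Wed: 10:22–20:22 = 10 h 0 min; less 30 min break → 9 h 30 min
Thu: 09:25–19:19 = 9 h 54 min; less 30 min break → 9 h 24 min
Fri: 08:56–20:29 = 11 h 33 min; less 30 min break → 11 h 3 min
Total worked: 45 h 6 min = 45.10 h.
Threshold 40 h → overtime 5 h 6 min, regular 40 h 0 min.

Regular 40.00 hours, overtime 5.10 hours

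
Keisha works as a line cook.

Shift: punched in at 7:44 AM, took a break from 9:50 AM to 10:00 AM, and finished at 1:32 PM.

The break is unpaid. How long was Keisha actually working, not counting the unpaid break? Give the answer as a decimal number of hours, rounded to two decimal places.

Shift: 7:44 AM–1:32 PM = 5 h 48 min; less 10 min break → 5 h 38 min

5.63 hours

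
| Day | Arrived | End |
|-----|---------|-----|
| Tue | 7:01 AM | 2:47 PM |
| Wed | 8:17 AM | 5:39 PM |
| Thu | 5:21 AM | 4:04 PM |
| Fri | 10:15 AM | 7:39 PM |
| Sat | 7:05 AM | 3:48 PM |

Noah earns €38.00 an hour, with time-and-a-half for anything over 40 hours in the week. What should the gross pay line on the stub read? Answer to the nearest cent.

Tue: 7:01 AM–2:47 PM = 7 h 46 min
Wed: 8:17 AM–5:39 PM = 9 h 22 min
Thu: 5:21 AM–4:04 PM = 10 h 43 min
Fri: 10:15 AM–7:39 PM = 9 h 24 min
Sat: 7:05 AM–3:48 PM = 8 h 43 min
Total worked: 45 h 58 min = 2758 min.
Regular 40 h 0 min = 2400 min at €38.00/h; overtime 5 h 58 min = 358 min at €57.00/h.
Pay = (2400 × €38.00 + 358 × €57.00) ÷ 60 = €1860.10.

€1860.10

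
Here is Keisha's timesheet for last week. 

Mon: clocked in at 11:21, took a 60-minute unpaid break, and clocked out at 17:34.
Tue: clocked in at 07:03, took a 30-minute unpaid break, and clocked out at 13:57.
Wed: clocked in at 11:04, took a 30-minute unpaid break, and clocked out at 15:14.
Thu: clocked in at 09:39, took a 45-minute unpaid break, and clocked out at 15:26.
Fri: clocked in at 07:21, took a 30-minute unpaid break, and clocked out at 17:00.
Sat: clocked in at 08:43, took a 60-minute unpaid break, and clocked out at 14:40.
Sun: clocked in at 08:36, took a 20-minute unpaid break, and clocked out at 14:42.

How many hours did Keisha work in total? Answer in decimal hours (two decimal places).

40.18 hours

Mon: 11:21–17:34 = 6 h 13 min; less 60 min break → 5 h 13 min
Tue: 07:03–13:57 = 6 h 54 min; less 30 min break → 6 h 24 min
Wed: 11:04–15:14 = 4 h 10 min; less 30 min break → 3 h 40 min
Thu: 09:39–15:26 = 5 h 47 min; less 45 min break → 5 h 2 min
Fri: 07:21–17:00 = 9 h 39 min; less 30 min break → 9 h 9 min
Sat: 08:43–14:40 = 5 h 57 min; less 60 min break → 4 h 57 min
Sun: 08:36–14:42 = 6 h 6 min; less 20 min break → 5 h 46 min
Total: 5 h 13 min + 6 h 24 min + 3 h 40 min + 5 h 2 min + 9 h 9 min + 4 h 57 min + 5 h 46 min = 40 h 11 min.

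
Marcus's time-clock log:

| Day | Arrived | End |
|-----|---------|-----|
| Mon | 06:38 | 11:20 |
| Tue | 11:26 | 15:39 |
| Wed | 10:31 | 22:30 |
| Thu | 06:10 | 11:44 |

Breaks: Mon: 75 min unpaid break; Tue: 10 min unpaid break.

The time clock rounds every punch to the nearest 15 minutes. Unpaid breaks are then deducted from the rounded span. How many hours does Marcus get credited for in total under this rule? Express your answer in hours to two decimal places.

Mon: in 06:38→06:45, out 11:20→11:15; 4 h 30 min − 75 min = 3 h 15 min
Tue: in 11:26→11:30, out 15:39→15:45; 4 h 15 min − 10 min = 4 h 5 min
Wed: in 10:31→10:30, out 22:30→22:30; 12 h 0 min
Thu: in 06:10→06:15, out 11:44→11:45; 5 h 30 min
Total credited: 24 h 50 min.

24.83 hours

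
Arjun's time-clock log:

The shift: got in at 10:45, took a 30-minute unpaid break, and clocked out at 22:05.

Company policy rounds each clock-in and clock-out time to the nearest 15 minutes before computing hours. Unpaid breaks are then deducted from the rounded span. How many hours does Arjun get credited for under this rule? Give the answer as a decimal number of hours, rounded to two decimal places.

The shift: in 10:45→10:45, out 22:05→22:00; 11 h 15 min − 30 min = 10 h 45 min

10.75 hours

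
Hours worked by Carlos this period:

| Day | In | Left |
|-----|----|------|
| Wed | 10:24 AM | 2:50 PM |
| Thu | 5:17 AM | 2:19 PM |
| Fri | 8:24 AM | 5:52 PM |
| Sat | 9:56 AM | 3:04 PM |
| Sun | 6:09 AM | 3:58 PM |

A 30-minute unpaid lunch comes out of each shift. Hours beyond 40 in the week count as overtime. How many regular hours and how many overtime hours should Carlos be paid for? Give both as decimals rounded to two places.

Regular 35.38 hours, overtime 0.00 hours

Wed: 10:24 AM–2:50 PM = 4 h 26 min; less 30 min break → 3 h 56 min
Thu: 5:17 AM–2:19 PM = 9 h 2 min; less 30 min break → 8 h 32 min
Fri: 8:24 AM–5:52 PM = 9 h 28 min; less 30 min break → 8 h 58 min
Sat: 9:56 AM–3:04 PM = 5 h 8 min; less 30 min break → 4 h 38 min
Sun: 6:09 AM–3:58 PM = 9 h 49 min; less 30 min break → 9 h 19 min
Total worked: 35 h 23 min = 35.38 h.
Threshold 40 h → overtime 0 h 0 min, regular 35 h 23 min.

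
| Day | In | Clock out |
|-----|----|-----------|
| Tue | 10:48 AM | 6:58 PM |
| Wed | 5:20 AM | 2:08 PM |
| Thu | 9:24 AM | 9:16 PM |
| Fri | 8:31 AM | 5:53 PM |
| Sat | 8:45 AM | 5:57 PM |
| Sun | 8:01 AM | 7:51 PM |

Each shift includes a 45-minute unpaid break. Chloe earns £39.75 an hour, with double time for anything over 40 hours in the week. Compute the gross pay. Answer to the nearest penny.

Tue: 10:48 AM–6:58 PM = 8 h 10 min; less 45 min break → 7 h 25 min
Wed: 5:20 AM–2:08 PM = 8 h 48 min; less 45 min break → 8 h 3 min
Thu: 9:24 AM–9:16 PM = 11 h 52 min; less 45 min break → 11 h 7 min
Fri: 8:31 AM–5:53 PM = 9 h 22 min; less 45 min break → 8 h 37 min
Sat: 8:45 AM–5:57 PM = 9 h 12 min; less 45 min break → 8 h 27 min
Sun: 8:01 AM–7:51 PM = 11 h 50 min; less 45 min break → 11 h 5 min
Total worked: 54 h 44 min = 3284 min.
Regular 40 h 0 min = 2400 min at £39.75/h; overtime 14 h 44 min = 884 min at £79.50/h.
Pay = (2400 × £39.75 + 884 × £79.50) ÷ 60 = £2761.30.

£2761.30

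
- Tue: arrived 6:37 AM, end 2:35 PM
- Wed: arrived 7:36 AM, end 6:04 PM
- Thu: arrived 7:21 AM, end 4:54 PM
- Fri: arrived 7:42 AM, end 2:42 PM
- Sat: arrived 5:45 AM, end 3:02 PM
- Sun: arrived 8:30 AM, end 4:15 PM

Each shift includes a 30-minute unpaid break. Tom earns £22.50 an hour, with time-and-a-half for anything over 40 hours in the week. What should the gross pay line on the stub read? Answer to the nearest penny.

Tue: 6:37 AM–2:35 PM = 7 h 58 min; less 30 min break → 7 h 28 min
Wed: 7:36 AM–6:04 PM = 10 h 28 min; less 30 min break → 9 h 58 min
Thu: 7:21 AM–4:54 PM = 9 h 33 min; less 30 min break → 9 h 3 min
Fri: 7:42 AM–2:42 PM = 7 h 0 min; less 30 min break → 6 h 30 min
Sat: 5:45 AM–3:02 PM = 9 h 17 min; less 30 min break → 8 h 47 min
Sun: 8:30 AM–4:15 PM = 7 h 45 min; less 30 min break → 7 h 15 min
Total worked: 49 h 1 min = 2941 min.
Regular 40 h 0 min = 2400 min at £22.50/h; overtime 9 h 1 min = 541 min at £33.75/h.
Pay = (2400 × £22.50 + 541 × £33.75) ÷ 60 = £1204.31.

£1204.31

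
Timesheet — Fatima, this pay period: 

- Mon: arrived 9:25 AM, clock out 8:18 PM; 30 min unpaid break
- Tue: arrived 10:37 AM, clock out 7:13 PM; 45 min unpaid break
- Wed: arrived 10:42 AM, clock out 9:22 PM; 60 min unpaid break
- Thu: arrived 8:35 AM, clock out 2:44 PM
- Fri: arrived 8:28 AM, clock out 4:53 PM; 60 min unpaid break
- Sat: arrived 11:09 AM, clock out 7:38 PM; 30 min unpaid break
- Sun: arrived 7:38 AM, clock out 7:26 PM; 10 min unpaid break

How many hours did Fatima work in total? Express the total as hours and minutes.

Mon: 9:25 AM–8:18 PM = 10 h 53 min; less 30 min break → 10 h 23 min
Tue: 10:37 AM–7:13 PM = 8 h 36 min; less 45 min break → 7 h 51 min
Wed: 10:42 AM–9:22 PM = 10 h 40 min; less 60 min break → 9 h 40 min
Thu: 8:35 AM–2:44 PM = 6 h 9 min
Fri: 8:28 AM–4:53 PM = 8 h 25 min; less 60 min break → 7 h 25 min
Sat: 11:09 AM–7:38 PM = 8 h 29 min; less 30 min break → 7 h 59 min
Sun: 7:38 AM–7:26 PM = 11 h 48 min; less 10 min break → 11 h 38 min
Total: 10 h 23 min + 7 h 51 min + 9 h 40 min + 6 h 9 min + 7 h 25 min + 7 h 59 min + 11 h 38 min = 61 h 5 min.

61 h 5 min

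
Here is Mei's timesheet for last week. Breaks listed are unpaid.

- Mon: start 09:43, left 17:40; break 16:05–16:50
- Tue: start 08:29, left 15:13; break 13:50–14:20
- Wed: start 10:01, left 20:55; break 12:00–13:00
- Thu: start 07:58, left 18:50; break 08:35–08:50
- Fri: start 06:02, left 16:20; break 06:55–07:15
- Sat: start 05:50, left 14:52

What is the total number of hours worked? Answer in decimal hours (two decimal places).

52.95 hours

Mon: 09:43–17:40 = 7 h 57 min; less 45 min break → 7 h 12 min
Tue: 08:29–15:13 = 6 h 44 min; less 30 min break → 6 h 14 min
Wed: 10:01–20:55 = 10 h 54 min; less 60 min break → 9 h 54 min
Thu: 07:58–18:50 = 10 h 52 min; less 15 min break → 10 h 37 min
Fri: 06:02–16:20 = 10 h 18 min; less 20 min break → 9 h 58 min
Sat: 05:50–14:52 = 9 h 2 min
Total: 7 h 12 min + 6 h 14 min + 9 h 54 min + 10 h 37 min + 9 h 58 min + 9 h 2 min = 52 h 57 min.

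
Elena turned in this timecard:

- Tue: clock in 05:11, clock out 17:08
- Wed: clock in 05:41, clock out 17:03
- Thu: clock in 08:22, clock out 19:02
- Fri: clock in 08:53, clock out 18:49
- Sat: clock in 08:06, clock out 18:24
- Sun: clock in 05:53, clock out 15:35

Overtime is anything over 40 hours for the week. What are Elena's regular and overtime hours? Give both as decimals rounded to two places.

Regular 40.00 hours, overtime 23.92 hours

Tue: 05:11–17:08 = 11 h 57 min
Wed: 05:41–17:03 = 11 h 22 min
Thu: 08:22–19:02 = 10 h 40 min
Fri: 08:53–18:49 = 9 h 56 min
Sat: 08:06–18:24 = 10 h 18 min
Sun: 05:53–15:35 = 9 h 42 min
Total worked: 63 h 55 min = 63.92 h.
Threshold 40 h → overtime 23 h 55 min, regular 40 h 0 min.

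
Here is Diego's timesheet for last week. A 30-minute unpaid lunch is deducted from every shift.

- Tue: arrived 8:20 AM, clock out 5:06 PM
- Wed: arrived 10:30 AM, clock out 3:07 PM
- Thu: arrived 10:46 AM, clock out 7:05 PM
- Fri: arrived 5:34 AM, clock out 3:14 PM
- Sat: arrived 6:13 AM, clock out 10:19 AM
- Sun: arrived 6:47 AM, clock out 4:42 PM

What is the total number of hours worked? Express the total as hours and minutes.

Tue: 8:20 AM–5:06 PM = 8 h 46 min; less 30 min break → 8 h 16 min
Wed: 10:30 AM–3:07 PM = 4 h 37 min; less 30 min break → 4 h 7 min
Thu: 10:46 AM–7:05 PM = 8 h 19 min; less 30 min break → 7 h 49 min
Fri: 5:34 AM–3:14 PM = 9 h 40 min; less 30 min break → 9 h 10 min
Sat: 6:13 AM–10:19 AM = 4 h 6 min; less 30 min break → 3 h 36 min
Sun: 6:47 AM–4:42 PM = 9 h 55 min; less 30 min break → 9 h 25 min
Total: 8 h 16 min + 4 h 7 min + 7 h 49 min + 9 h 10 min + 3 h 36 min + 9 h 25 min = 42 h 23 min.

42 h 23 min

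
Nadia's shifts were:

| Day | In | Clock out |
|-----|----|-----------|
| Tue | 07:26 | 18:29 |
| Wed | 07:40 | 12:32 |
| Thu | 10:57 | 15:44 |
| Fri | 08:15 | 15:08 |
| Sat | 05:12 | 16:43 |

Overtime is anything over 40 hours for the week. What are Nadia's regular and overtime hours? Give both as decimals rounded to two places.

Tue: 07:26–18:29 = 11 h 3 min
Wed: 07:40–12:32 = 4 h 52 min
Thu: 10:57–15:44 = 4 h 47 min
Fri: 08:15–15:08 = 6 h 53 min
Sat: 05:12–16:43 = 11 h 31 min
Total worked: 39 h 6 min = 39.10 h.
Threshold 40 h → overtime 0 h 0 min, regular 39 h 6 min.

Regular 39.10 hours, overtime 0.00 hours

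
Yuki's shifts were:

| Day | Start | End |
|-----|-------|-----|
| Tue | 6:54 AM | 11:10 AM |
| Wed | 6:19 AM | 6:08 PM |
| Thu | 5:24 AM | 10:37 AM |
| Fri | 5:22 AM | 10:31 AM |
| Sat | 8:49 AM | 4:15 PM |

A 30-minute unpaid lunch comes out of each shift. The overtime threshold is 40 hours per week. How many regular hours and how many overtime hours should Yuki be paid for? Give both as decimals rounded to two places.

Regular 31.38 hours, overtime 0.00 hours

Tue: 6:54 AM–11:10 AM = 4 h 16 min; less 30 min break → 3 h 46 min
Wed: 6:19 AM–6:08 PM = 11 h 49 min; less 30 min break → 11 h 19 min
Thu: 5:24 AM–10:37 AM = 5 h 13 min; less 30 min break → 4 h 43 min
Fri: 5:22 AM–10:31 AM = 5 h 9 min; less 30 min break → 4 h 39 min
Sat: 8:49 AM–4:15 PM = 7 h 26 min; less 30 min break → 6 h 56 min
Total worked: 31 h 23 min = 31.38 h.
Threshold 40 h → overtime 0 h 0 min, regular 31 h 23 min.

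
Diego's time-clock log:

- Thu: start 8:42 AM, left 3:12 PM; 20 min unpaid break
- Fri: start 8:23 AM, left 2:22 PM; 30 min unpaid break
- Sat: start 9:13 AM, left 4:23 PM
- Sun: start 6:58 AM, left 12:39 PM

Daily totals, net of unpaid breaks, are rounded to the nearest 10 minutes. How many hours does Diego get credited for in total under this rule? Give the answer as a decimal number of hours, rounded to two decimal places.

Thu: 8:42 AM–3:12 PM = 6 h 30 min − 20 min = 6 h 10 min → rounds to 6 h 10 min
Fri: 8:23 AM–2:22 PM = 5 h 59 min − 30 min = 5 h 29 min → rounds to 5 h 30 min
Sat: 9:13 AM–4:23 PM = 7 h 10 min → rounds to 7 h 10 min
Sun: 6:58 AM–12:39 PM = 5 h 41 min → rounds to 5 h 40 min
Total credited: 24 h 30 min.

24.50 hours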